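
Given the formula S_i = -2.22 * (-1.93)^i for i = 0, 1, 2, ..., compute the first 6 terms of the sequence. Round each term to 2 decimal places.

This is a geometric sequence.
i=0: S_0 = -2.22 * (-1.93)^0 = -2.22
i=1: S_1 = -2.22 * (-1.93)^1 ≈ 4.28
i=2: S_2 = -2.22 * (-1.93)^2 ≈ -8.27
i=3: S_3 = -2.22 * (-1.93)^3 ≈ 15.96
i=4: S_4 = -2.22 * (-1.93)^4 ≈ -30.8
i=5: S_5 = -2.22 * (-1.93)^5 ≈ 59.45
The first 6 terms are: [-2.22, 4.28, -8.27, 15.96, -30.8, 59.45]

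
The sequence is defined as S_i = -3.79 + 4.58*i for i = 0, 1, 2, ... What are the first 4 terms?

This is an arithmetic sequence.
i=0: S_0 = -3.79 + 4.58*0 = -3.79
i=1: S_1 = -3.79 + 4.58*1 = 0.79
i=2: S_2 = -3.79 + 4.58*2 = 5.37
i=3: S_3 = -3.79 + 4.58*3 = 9.95
The first 4 terms are: [-3.79, 0.79, 5.37, 9.95]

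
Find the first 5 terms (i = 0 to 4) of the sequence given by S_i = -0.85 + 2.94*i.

This is an arithmetic sequence.
i=0: S_0 = -0.85 + 2.94*0 = -0.85
i=1: S_1 = -0.85 + 2.94*1 = 2.09
i=2: S_2 = -0.85 + 2.94*2 = 5.03
i=3: S_3 = -0.85 + 2.94*3 = 7.97
i=4: S_4 = -0.85 + 2.94*4 = 10.91
The first 5 terms are: [-0.85, 2.09, 5.03, 7.97, 10.91]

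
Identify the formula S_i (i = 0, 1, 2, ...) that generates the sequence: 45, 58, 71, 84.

Check differences: 58 - 45 = 13
71 - 58 = 13
Common difference d = 13.
First term a = 45.
Formula: S_i = 45 + 13*i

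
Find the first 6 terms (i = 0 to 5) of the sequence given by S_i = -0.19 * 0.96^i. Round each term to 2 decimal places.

This is a geometric sequence.
i=0: S_0 = -0.19 * 0.96^0 = -0.19
i=1: S_1 = -0.19 * 0.96^1 ≈ -0.18
i=2: S_2 = -0.19 * 0.96^2 ≈ -0.18
i=3: S_3 = -0.19 * 0.96^3 ≈ -0.17
i=4: S_4 = -0.19 * 0.96^4 ≈ -0.16
i=5: S_5 = -0.19 * 0.96^5 ≈ -0.15
The first 6 terms are: [-0.19, -0.18, -0.18, -0.17, -0.16, -0.15]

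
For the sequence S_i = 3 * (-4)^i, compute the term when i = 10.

S_10 = 3 * (-4)^10 = 3 * 1048576 = 3145728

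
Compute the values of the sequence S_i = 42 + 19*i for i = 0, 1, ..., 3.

This is an arithmetic sequence.
i=0: S_0 = 42 + 19*0 = 42
i=1: S_1 = 42 + 19*1 = 61
i=2: S_2 = 42 + 19*2 = 80
i=3: S_3 = 42 + 19*3 = 99
The first 4 terms are: [42, 61, 80, 99]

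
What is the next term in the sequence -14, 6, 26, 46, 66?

Differences: 6 - -14 = 20
This is an arithmetic sequence with common difference d = 20.
Next term = 66 + 20 = 86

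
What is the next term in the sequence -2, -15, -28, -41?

Differences: -15 - -2 = -13
This is an arithmetic sequence with common difference d = -13.
Next term = -41 + -13 = -54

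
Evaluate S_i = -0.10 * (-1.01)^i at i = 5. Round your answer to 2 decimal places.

S_5 = -0.1 * (-1.01)^5 ≈ -0.1 * -1.051 ≈ 0.11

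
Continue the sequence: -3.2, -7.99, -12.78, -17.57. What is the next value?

Differences: -7.99 - -3.2 = -4.79
This is an arithmetic sequence with common difference d = -4.79.
Next term = -17.57 + -4.79 = -22.36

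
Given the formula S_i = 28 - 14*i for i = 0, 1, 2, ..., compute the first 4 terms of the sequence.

This is an arithmetic sequence.
i=0: S_0 = 28 + -14*0 = 28
i=1: S_1 = 28 + -14*1 = 14
i=2: S_2 = 28 + -14*2 = 0
i=3: S_3 = 28 + -14*3 = -14
The first 4 terms are: [28, 14, 0, -14]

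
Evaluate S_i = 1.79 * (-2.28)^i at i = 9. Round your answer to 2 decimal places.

S_9 = 1.79 * (-2.28)^9 ≈ 1.79 * -1664.9976 ≈ -2980.35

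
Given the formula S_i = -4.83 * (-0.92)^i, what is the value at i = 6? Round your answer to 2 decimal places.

S_6 = -4.83 * (-0.92)^6 ≈ -4.83 * 0.6064 ≈ -2.93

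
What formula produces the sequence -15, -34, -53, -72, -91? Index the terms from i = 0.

Check differences: -34 - -15 = -19
-53 - -34 = -19
Common difference d = -19.
First term a = -15.
Formula: S_i = -15 - 19*i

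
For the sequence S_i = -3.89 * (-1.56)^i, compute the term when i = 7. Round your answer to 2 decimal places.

S_7 = -3.89 * (-1.56)^7 ≈ -3.89 * -22.4839 ≈ 87.46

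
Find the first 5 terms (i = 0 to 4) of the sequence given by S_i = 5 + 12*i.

This is an arithmetic sequence.
i=0: S_0 = 5 + 12*0 = 5
i=1: S_1 = 5 + 12*1 = 17
i=2: S_2 = 5 + 12*2 = 29
i=3: S_3 = 5 + 12*3 = 41
i=4: S_4 = 5 + 12*4 = 53
The first 5 terms are: [5, 17, 29, 41, 53]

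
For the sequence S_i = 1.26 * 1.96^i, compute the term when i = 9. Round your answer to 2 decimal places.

S_9 = 1.26 * 1.96^9 ≈ 1.26 * 426.8789 ≈ 537.87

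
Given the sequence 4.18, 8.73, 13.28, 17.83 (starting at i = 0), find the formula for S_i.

Check differences: 8.73 - 4.18 = 4.55
13.28 - 8.73 = 4.55
Common difference d = 4.55.
First term a = 4.18.
Formula: S_i = 4.18 + 4.55*i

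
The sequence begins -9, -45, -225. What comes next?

Ratios: -45 / -9 = 5.0
This is a geometric sequence with common ratio r = 5.
Next term = -225 * 5 = -1125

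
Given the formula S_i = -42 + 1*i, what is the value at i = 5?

S_5 = -42 + 1*5 = -42 + 5 = -37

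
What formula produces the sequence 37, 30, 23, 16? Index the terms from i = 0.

Check differences: 30 - 37 = -7
23 - 30 = -7
Common difference d = -7.
First term a = 37.
Formula: S_i = 37 - 7*i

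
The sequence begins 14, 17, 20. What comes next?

Differences: 17 - 14 = 3
This is an arithmetic sequence with common difference d = 3.
Next term = 20 + 3 = 23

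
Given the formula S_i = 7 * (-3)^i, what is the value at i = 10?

S_10 = 7 * (-3)^10 = 7 * 59049 = 413343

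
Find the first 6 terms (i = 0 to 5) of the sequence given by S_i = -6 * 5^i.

This is a geometric sequence.
i=0: S_0 = -6 * 5^0 = -6
i=1: S_1 = -6 * 5^1 = -30
i=2: S_2 = -6 * 5^2 = -150
i=3: S_3 = -6 * 5^3 = -750
i=4: S_4 = -6 * 5^4 = -3750
i=5: S_5 = -6 * 5^5 = -18750
The first 6 terms are: [-6, -30, -150, -750, -3750, -18750]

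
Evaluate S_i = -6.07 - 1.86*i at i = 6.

S_6 = -6.07 + -1.86*6 = -6.07 + -11.16 = -17.23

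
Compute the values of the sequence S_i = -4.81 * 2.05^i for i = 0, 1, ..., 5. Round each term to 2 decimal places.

This is a geometric sequence.
i=0: S_0 = -4.81 * 2.05^0 = -4.81
i=1: S_1 = -4.81 * 2.05^1 ≈ -9.86
i=2: S_2 = -4.81 * 2.05^2 ≈ -20.21
i=3: S_3 = -4.81 * 2.05^3 ≈ -41.44
i=4: S_4 = -4.81 * 2.05^4 ≈ -84.95
i=5: S_5 = -4.81 * 2.05^5 ≈ -174.15
The first 6 terms are: [-4.81, -9.86, -20.21, -41.44, -84.95, -174.15]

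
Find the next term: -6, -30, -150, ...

Ratios: -30 / -6 = 5.0
This is a geometric sequence with common ratio r = 5.
Next term = -150 * 5 = -750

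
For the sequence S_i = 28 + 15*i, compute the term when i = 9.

S_9 = 28 + 15*9 = 28 + 135 = 163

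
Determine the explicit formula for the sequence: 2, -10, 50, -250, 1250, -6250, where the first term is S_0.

Check ratios: -10 / 2 = -5.0
Common ratio r = -5.
First term a = 2.
Formula: S_i = 2 * (-5)^i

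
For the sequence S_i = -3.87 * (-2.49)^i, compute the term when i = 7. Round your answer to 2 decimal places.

S_7 = -3.87 * (-2.49)^7 ≈ -3.87 * -593.4654 ≈ 2296.71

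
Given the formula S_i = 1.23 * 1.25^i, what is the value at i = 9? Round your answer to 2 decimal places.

S_9 = 1.23 * 1.25^9 ≈ 1.23 * 7.4506 ≈ 9.16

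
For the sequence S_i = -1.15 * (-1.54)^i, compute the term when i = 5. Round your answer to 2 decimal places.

S_5 = -1.15 * (-1.54)^5 ≈ -1.15 * -8.6617 ≈ 9.96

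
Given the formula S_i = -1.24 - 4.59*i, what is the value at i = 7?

S_7 = -1.24 + -4.59*7 = -1.24 + -32.13 = -33.37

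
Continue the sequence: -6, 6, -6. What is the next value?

Ratios: 6 / -6 = -1.0
This is a geometric sequence with common ratio r = -1.
Next term = -6 * -1 = 6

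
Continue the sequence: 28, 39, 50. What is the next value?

Differences: 39 - 28 = 11
This is an arithmetic sequence with common difference d = 11.
Next term = 50 + 11 = 61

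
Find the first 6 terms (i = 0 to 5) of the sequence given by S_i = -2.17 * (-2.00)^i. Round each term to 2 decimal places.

This is a geometric sequence.
i=0: S_0 = -2.17 * (-2.0)^0 = -2.17
i=1: S_1 = -2.17 * (-2.0)^1 = 4.34
i=2: S_2 = -2.17 * (-2.0)^2 = -8.68
i=3: S_3 = -2.17 * (-2.0)^3 = 17.36
i=4: S_4 = -2.17 * (-2.0)^4 = -34.72
i=5: S_5 = -2.17 * (-2.0)^5 = 69.44
The first 6 terms are: [-2.17, 4.34, -8.68, 17.36, -34.72, 69.44]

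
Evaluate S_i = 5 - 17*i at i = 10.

S_10 = 5 + -17*10 = 5 + -170 = -165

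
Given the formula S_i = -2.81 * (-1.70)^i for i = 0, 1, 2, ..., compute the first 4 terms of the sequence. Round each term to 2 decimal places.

This is a geometric sequence.
i=0: S_0 = -2.81 * (-1.7)^0 = -2.81
i=1: S_1 = -2.81 * (-1.7)^1 ≈ 4.78
i=2: S_2 = -2.81 * (-1.7)^2 ≈ -8.12
i=3: S_3 = -2.81 * (-1.7)^3 ≈ 13.81
The first 4 terms are: [-2.81, 4.78, -8.12, 13.81]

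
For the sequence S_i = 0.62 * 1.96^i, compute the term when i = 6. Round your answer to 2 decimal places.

S_6 = 0.62 * 1.96^6 ≈ 0.62 * 56.6939 ≈ 35.15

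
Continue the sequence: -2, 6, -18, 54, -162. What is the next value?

Ratios: 6 / -2 = -3.0
This is a geometric sequence with common ratio r = -3.
Next term = -162 * -3 = 486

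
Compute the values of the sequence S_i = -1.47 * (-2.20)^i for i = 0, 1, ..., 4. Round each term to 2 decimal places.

This is a geometric sequence.
i=0: S_0 = -1.47 * (-2.2)^0 = -1.47
i=1: S_1 = -1.47 * (-2.2)^1 ≈ 3.23
i=2: S_2 = -1.47 * (-2.2)^2 ≈ -7.11
i=3: S_3 = -1.47 * (-2.2)^3 ≈ 15.65
i=4: S_4 = -1.47 * (-2.2)^4 ≈ -34.44
The first 5 terms are: [-1.47, 3.23, -7.11, 15.65, -34.44]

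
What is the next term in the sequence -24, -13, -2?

Differences: -13 - -24 = 11
This is an arithmetic sequence with common difference d = 11.
Next term = -2 + 11 = 9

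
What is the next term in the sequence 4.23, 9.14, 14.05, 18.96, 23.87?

Differences: 9.14 - 4.23 = 4.91
This is an arithmetic sequence with common difference d = 4.91.
Next term = 23.87 + 4.91 = 28.78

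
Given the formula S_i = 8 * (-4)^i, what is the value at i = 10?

S_10 = 8 * (-4)^10 = 8 * 1048576 = 8388608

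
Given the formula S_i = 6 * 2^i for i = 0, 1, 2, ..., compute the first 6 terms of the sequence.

This is a geometric sequence.
i=0: S_0 = 6 * 2^0 = 6
i=1: S_1 = 6 * 2^1 = 12
i=2: S_2 = 6 * 2^2 = 24
i=3: S_3 = 6 * 2^3 = 48
i=4: S_4 = 6 * 2^4 = 96
i=5: S_5 = 6 * 2^5 = 192
The first 6 terms are: [6, 12, 24, 48, 96, 192]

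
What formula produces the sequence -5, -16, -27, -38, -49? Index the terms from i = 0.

Check differences: -16 - -5 = -11
-27 - -16 = -11
Common difference d = -11.
First term a = -5.
Formula: S_i = -5 - 11*i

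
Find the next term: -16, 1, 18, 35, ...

Differences: 1 - -16 = 17
This is an arithmetic sequence with common difference d = 17.
Next term = 35 + 17 = 52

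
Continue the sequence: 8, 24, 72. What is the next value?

Ratios: 24 / 8 = 3.0
This is a geometric sequence with common ratio r = 3.
Next term = 72 * 3 = 216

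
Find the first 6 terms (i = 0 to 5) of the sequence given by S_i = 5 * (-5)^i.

This is a geometric sequence.
i=0: S_0 = 5 * (-5)^0 = 5
i=1: S_1 = 5 * (-5)^1 = -25
i=2: S_2 = 5 * (-5)^2 = 125
i=3: S_3 = 5 * (-5)^3 = -625
i=4: S_4 = 5 * (-5)^4 = 3125
i=5: S_5 = 5 * (-5)^5 = -15625
The first 6 terms are: [5, -25, 125, -625, 3125, -15625]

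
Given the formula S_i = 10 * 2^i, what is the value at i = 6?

S_6 = 10 * 2^6 = 10 * 64 = 640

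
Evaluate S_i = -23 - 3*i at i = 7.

S_7 = -23 + -3*7 = -23 + -21 = -44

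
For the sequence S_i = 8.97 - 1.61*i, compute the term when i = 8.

S_8 = 8.97 + -1.61*8 = 8.97 + -12.88 = -3.91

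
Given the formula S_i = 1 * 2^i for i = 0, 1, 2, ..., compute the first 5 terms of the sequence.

This is a geometric sequence.
i=0: S_0 = 1 * 2^0 = 1
i=1: S_1 = 1 * 2^1 = 2
i=2: S_2 = 1 * 2^2 = 4
i=3: S_3 = 1 * 2^3 = 8
i=4: S_4 = 1 * 2^4 = 16
The first 5 terms are: [1, 2, 4, 8, 16]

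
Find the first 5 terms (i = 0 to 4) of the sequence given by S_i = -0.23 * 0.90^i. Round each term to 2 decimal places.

This is a geometric sequence.
i=0: S_0 = -0.23 * 0.9^0 = -0.23
i=1: S_1 = -0.23 * 0.9^1 ≈ -0.21
i=2: S_2 = -0.23 * 0.9^2 ≈ -0.19
i=3: S_3 = -0.23 * 0.9^3 ≈ -0.17
i=4: S_4 = -0.23 * 0.9^4 ≈ -0.15
The first 5 terms are: [-0.23, -0.21, -0.19, -0.17, -0.15]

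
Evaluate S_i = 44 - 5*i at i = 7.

S_7 = 44 + -5*7 = 44 + -35 = 9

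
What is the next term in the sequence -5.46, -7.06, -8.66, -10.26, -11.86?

Differences: -7.06 - -5.46 = -1.6
This is an arithmetic sequence with common difference d = -1.6.
Next term = -11.86 + -1.6 = -13.46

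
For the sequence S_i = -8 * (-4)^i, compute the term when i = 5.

S_5 = -8 * (-4)^5 = -8 * -1024 = 8192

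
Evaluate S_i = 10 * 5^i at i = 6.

S_6 = 10 * 5^6 = 10 * 15625 = 156250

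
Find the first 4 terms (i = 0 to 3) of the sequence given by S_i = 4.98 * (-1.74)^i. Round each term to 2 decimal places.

This is a geometric sequence.
i=0: S_0 = 4.98 * (-1.74)^0 = 4.98
i=1: S_1 = 4.98 * (-1.74)^1 ≈ -8.67
i=2: S_2 = 4.98 * (-1.74)^2 ≈ 15.08
i=3: S_3 = 4.98 * (-1.74)^3 ≈ -26.23
The first 4 terms are: [4.98, -8.67, 15.08, -26.23]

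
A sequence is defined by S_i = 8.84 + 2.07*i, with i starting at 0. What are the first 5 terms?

This is an arithmetic sequence.
i=0: S_0 = 8.84 + 2.07*0 = 8.84
i=1: S_1 = 8.84 + 2.07*1 = 10.91
i=2: S_2 = 8.84 + 2.07*2 = 12.98
i=3: S_3 = 8.84 + 2.07*3 = 15.05
i=4: S_4 = 8.84 + 2.07*4 = 17.12
The first 5 terms are: [8.84, 10.91, 12.98, 15.05, 17.12]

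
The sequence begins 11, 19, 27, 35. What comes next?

Differences: 19 - 11 = 8
This is an arithmetic sequence with common difference d = 8.
Next term = 35 + 8 = 43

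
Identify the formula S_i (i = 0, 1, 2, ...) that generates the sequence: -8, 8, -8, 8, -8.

Check ratios: 8 / -8 = -1.0
Common ratio r = -1.
First term a = -8.
Formula: S_i = -8 * (-1)^i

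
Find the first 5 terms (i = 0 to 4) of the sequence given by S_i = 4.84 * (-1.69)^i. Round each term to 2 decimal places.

This is a geometric sequence.
i=0: S_0 = 4.84 * (-1.69)^0 = 4.84
i=1: S_1 = 4.84 * (-1.69)^1 ≈ -8.18
i=2: S_2 = 4.84 * (-1.69)^2 ≈ 13.82
i=3: S_3 = 4.84 * (-1.69)^3 ≈ -23.36
i=4: S_4 = 4.84 * (-1.69)^4 ≈ 39.48
The first 5 terms are: [4.84, -8.18, 13.82, -23.36, 39.48]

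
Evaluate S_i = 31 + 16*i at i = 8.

S_8 = 31 + 16*8 = 31 + 128 = 159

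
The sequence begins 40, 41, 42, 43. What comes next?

Differences: 41 - 40 = 1
This is an arithmetic sequence with common difference d = 1.
Next term = 43 + 1 = 44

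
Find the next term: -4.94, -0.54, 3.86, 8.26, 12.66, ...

Differences: -0.54 - -4.94 = 4.4
This is an arithmetic sequence with common difference d = 4.4.
Next term = 12.66 + 4.4 = 17.06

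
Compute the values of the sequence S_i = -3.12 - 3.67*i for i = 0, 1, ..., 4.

This is an arithmetic sequence.
i=0: S_0 = -3.12 + -3.67*0 = -3.12
i=1: S_1 = -3.12 + -3.67*1 = -6.79
i=2: S_2 = -3.12 + -3.67*2 = -10.46
i=3: S_3 = -3.12 + -3.67*3 = -14.13
i=4: S_4 = -3.12 + -3.67*4 = -17.8
The first 5 terms are: [-3.12, -6.79, -10.46, -14.13, -17.8]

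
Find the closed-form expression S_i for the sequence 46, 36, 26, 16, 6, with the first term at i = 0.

Check differences: 36 - 46 = -10
26 - 36 = -10
Common difference d = -10.
First term a = 46.
Formula: S_i = 46 - 10*i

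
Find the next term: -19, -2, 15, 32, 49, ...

Differences: -2 - -19 = 17
This is an arithmetic sequence with common difference d = 17.
Next term = 49 + 17 = 66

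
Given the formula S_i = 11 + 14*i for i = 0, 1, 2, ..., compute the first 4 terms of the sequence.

This is an arithmetic sequence.
i=0: S_0 = 11 + 14*0 = 11
i=1: S_1 = 11 + 14*1 = 25
i=2: S_2 = 11 + 14*2 = 39
i=3: S_3 = 11 + 14*3 = 53
The first 4 terms are: [11, 25, 39, 53]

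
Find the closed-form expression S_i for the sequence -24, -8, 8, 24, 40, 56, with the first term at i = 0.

Check differences: -8 - -24 = 16
8 - -8 = 16
Common difference d = 16.
First term a = -24.
Formula: S_i = -24 + 16*i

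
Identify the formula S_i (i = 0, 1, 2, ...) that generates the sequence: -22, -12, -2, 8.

Check differences: -12 - -22 = 10
-2 - -12 = 10
Common difference d = 10.
First term a = -22.
Formula: S_i = -22 + 10*i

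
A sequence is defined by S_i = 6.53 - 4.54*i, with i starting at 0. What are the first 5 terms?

This is an arithmetic sequence.
i=0: S_0 = 6.53 + -4.54*0 = 6.53
i=1: S_1 = 6.53 + -4.54*1 = 1.99
i=2: S_2 = 6.53 + -4.54*2 = -2.55
i=3: S_3 = 6.53 + -4.54*3 = -7.09
i=4: S_4 = 6.53 + -4.54*4 = -11.63
The first 5 terms are: [6.53, 1.99, -2.55, -7.09, -11.63]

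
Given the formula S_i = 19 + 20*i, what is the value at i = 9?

S_9 = 19 + 20*9 = 19 + 180 = 199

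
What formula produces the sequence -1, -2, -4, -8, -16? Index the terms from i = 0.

Check ratios: -2 / -1 = 2.0
Common ratio r = 2.
First term a = -1.
Formula: S_i = -1 * 2^i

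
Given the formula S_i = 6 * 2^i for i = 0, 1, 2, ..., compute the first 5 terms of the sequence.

This is a geometric sequence.
i=0: S_0 = 6 * 2^0 = 6
i=1: S_1 = 6 * 2^1 = 12
i=2: S_2 = 6 * 2^2 = 24
i=3: S_3 = 6 * 2^3 = 48
i=4: S_4 = 6 * 2^4 = 96
The first 5 terms are: [6, 12, 24, 48, 96]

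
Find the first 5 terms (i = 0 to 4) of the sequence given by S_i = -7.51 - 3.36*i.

This is an arithmetic sequence.
i=0: S_0 = -7.51 + -3.36*0 = -7.51
i=1: S_1 = -7.51 + -3.36*1 = -10.87
i=2: S_2 = -7.51 + -3.36*2 = -14.23
i=3: S_3 = -7.51 + -3.36*3 = -17.59
i=4: S_4 = -7.51 + -3.36*4 = -20.95
The first 5 terms are: [-7.51, -10.87, -14.23, -17.59, -20.95]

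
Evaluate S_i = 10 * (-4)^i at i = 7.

S_7 = 10 * (-4)^7 = 10 * -16384 = -163840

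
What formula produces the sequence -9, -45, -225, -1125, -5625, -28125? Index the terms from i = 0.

Check ratios: -45 / -9 = 5.0
Common ratio r = 5.
First term a = -9.
Formula: S_i = -9 * 5^i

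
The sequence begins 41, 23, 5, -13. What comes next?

Differences: 23 - 41 = -18
This is an arithmetic sequence with common difference d = -18.
Next term = -13 + -18 = -31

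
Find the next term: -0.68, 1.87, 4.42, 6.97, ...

Differences: 1.87 - -0.68 = 2.55
This is an arithmetic sequence with common difference d = 2.55.
Next term = 6.97 + 2.55 = 9.52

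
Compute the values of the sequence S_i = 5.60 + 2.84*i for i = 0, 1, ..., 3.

This is an arithmetic sequence.
i=0: S_0 = 5.6 + 2.84*0 = 5.6
i=1: S_1 = 5.6 + 2.84*1 = 8.44
i=2: S_2 = 5.6 + 2.84*2 = 11.28
i=3: S_3 = 5.6 + 2.84*3 = 14.12
The first 4 terms are: [5.6, 8.44, 11.28, 14.12]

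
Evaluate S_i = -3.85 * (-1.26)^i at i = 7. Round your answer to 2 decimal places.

S_7 = -3.85 * (-1.26)^7 ≈ -3.85 * -5.0419 ≈ 19.41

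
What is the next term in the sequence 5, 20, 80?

Ratios: 20 / 5 = 4.0
This is a geometric sequence with common ratio r = 4.
Next term = 80 * 4 = 320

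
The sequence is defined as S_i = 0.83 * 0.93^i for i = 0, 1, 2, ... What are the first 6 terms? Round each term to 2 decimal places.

This is a geometric sequence.
i=0: S_0 = 0.83 * 0.93^0 = 0.83
i=1: S_1 = 0.83 * 0.93^1 ≈ 0.77
i=2: S_2 = 0.83 * 0.93^2 ≈ 0.72
i=3: S_3 = 0.83 * 0.93^3 ≈ 0.67
i=4: S_4 = 0.83 * 0.93^4 ≈ 0.62
i=5: S_5 = 0.83 * 0.93^5 ≈ 0.58
The first 6 terms are: [0.83, 0.77, 0.72, 0.67, 0.62, 0.58]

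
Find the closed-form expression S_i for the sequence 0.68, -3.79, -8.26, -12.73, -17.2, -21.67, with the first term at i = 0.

Check differences: -3.79 - 0.68 = -4.47
-8.26 - -3.79 = -4.47
Common difference d = -4.47.
First term a = 0.68.
Formula: S_i = 0.68 - 4.47*i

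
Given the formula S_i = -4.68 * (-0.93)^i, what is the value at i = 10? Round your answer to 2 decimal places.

S_10 = -4.68 * (-0.93)^10 ≈ -4.68 * 0.484 ≈ -2.27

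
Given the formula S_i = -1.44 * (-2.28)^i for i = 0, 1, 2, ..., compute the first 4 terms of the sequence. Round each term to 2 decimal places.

This is a geometric sequence.
i=0: S_0 = -1.44 * (-2.28)^0 = -1.44
i=1: S_1 = -1.44 * (-2.28)^1 ≈ 3.28
i=2: S_2 = -1.44 * (-2.28)^2 ≈ -7.49
i=3: S_3 = -1.44 * (-2.28)^3 ≈ 17.07
The first 4 terms are: [-1.44, 3.28, -7.49, 17.07]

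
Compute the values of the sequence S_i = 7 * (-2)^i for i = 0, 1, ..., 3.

This is a geometric sequence.
i=0: S_0 = 7 * (-2)^0 = 7
i=1: S_1 = 7 * (-2)^1 = -14
i=2: S_2 = 7 * (-2)^2 = 28
i=3: S_3 = 7 * (-2)^3 = -56
The first 4 terms are: [7, -14, 28, -56]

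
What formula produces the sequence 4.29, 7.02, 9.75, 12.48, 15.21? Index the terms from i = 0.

Check differences: 7.02 - 4.29 = 2.73
9.75 - 7.02 = 2.73
Common difference d = 2.73.
First term a = 4.29.
Formula: S_i = 4.29 + 2.73*i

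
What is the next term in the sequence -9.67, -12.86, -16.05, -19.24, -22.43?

Differences: -12.86 - -9.67 = -3.19
This is an arithmetic sequence with common difference d = -3.19.
Next term = -22.43 + -3.19 = -25.62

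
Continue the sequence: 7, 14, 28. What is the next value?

Ratios: 14 / 7 = 2.0
This is a geometric sequence with common ratio r = 2.
Next term = 28 * 2 = 56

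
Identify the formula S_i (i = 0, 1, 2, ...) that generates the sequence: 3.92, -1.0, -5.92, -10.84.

Check differences: -1.0 - 3.92 = -4.92
-5.92 - -1.0 = -4.92
Common difference d = -4.92.
First term a = 3.92.
Formula: S_i = 3.92 - 4.92*i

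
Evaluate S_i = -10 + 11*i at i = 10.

S_10 = -10 + 11*10 = -10 + 110 = 100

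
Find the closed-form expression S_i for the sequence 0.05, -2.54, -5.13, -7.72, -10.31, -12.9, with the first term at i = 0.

Check differences: -2.54 - 0.05 = -2.59
-5.13 - -2.54 = -2.59
Common difference d = -2.59.
First term a = 0.05.
Formula: S_i = 0.05 - 2.59*i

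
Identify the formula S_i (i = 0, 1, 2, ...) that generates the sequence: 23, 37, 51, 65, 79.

Check differences: 37 - 23 = 14
51 - 37 = 14
Common difference d = 14.
First term a = 23.
Formula: S_i = 23 + 14*i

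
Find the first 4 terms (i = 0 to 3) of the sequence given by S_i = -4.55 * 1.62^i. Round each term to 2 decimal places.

This is a geometric sequence.
i=0: S_0 = -4.55 * 1.62^0 = -4.55
i=1: S_1 = -4.55 * 1.62^1 ≈ -7.37
i=2: S_2 = -4.55 * 1.62^2 ≈ -11.94
i=3: S_3 = -4.55 * 1.62^3 ≈ -19.34
The first 4 terms are: [-4.55, -7.37, -11.94, -19.34]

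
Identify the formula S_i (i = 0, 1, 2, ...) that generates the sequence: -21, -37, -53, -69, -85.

Check differences: -37 - -21 = -16
-53 - -37 = -16
Common difference d = -16.
First term a = -21.
Formula: S_i = -21 - 16*i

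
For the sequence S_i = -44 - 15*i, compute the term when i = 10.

S_10 = -44 + -15*10 = -44 + -150 = -194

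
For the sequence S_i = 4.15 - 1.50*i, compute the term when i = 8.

S_8 = 4.15 + -1.5*8 = 4.15 + -12.0 = -7.85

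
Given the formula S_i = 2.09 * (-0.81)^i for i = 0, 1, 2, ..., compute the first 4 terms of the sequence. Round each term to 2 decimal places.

This is a geometric sequence.
i=0: S_0 = 2.09 * (-0.81)^0 = 2.09
i=1: S_1 = 2.09 * (-0.81)^1 ≈ -1.69
i=2: S_2 = 2.09 * (-0.81)^2 ≈ 1.37
i=3: S_3 = 2.09 * (-0.81)^3 ≈ -1.11
The first 4 terms are: [2.09, -1.69, 1.37, -1.11]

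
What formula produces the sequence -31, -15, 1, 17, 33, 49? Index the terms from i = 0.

Check differences: -15 - -31 = 16
1 - -15 = 16
Common difference d = 16.
First term a = -31.
Formula: S_i = -31 + 16*i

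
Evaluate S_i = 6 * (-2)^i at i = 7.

S_7 = 6 * (-2)^7 = 6 * -128 = -768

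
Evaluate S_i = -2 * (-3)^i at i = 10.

S_10 = -2 * (-3)^10 = -2 * 59049 = -118098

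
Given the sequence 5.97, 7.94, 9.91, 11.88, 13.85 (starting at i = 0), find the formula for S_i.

Check differences: 7.94 - 5.97 = 1.97
9.91 - 7.94 = 1.97
Common difference d = 1.97.
First term a = 5.97.
Formula: S_i = 5.97 + 1.97*i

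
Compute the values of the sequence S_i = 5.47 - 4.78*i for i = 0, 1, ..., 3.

This is an arithmetic sequence.
i=0: S_0 = 5.47 + -4.78*0 = 5.47
i=1: S_1 = 5.47 + -4.78*1 = 0.69
i=2: S_2 = 5.47 + -4.78*2 = -4.09
i=3: S_3 = 5.47 + -4.78*3 = -8.87
The first 4 terms are: [5.47, 0.69, -4.09, -8.87]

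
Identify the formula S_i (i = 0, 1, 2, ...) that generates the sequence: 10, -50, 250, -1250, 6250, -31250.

Check ratios: -50 / 10 = -5.0
Common ratio r = -5.
First term a = 10.
Formula: S_i = 10 * (-5)^i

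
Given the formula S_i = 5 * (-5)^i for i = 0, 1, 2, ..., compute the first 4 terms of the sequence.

This is a geometric sequence.
i=0: S_0 = 5 * (-5)^0 = 5
i=1: S_1 = 5 * (-5)^1 = -25
i=2: S_2 = 5 * (-5)^2 = 125
i=3: S_3 = 5 * (-5)^3 = -625
The first 4 terms are: [5, -25, 125, -625]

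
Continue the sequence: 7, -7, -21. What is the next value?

Differences: -7 - 7 = -14
This is an arithmetic sequence with common difference d = -14.
Next term = -21 + -14 = -35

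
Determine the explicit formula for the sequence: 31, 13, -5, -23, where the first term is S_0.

Check differences: 13 - 31 = -18
-5 - 13 = -18
Common difference d = -18.
First term a = 31.
Formula: S_i = 31 - 18*i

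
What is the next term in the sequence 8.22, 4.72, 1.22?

Differences: 4.72 - 8.22 = -3.5
This is an arithmetic sequence with common difference d = -3.5.
Next term = 1.22 + -3.5 = -2.28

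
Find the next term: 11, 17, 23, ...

Differences: 17 - 11 = 6
This is an arithmetic sequence with common difference d = 6.
Next term = 23 + 6 = 29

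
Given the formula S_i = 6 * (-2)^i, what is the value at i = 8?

S_8 = 6 * (-2)^8 = 6 * 256 = 1536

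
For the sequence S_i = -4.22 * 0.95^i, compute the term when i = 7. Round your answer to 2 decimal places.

S_7 = -4.22 * 0.95^7 ≈ -4.22 * 0.6983 ≈ -2.95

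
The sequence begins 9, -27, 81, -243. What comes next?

Ratios: -27 / 9 = -3.0
This is a geometric sequence with common ratio r = -3.
Next term = -243 * -3 = 729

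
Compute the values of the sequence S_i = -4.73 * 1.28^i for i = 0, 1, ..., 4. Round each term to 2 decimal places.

This is a geometric sequence.
i=0: S_0 = -4.73 * 1.28^0 = -4.73
i=1: S_1 = -4.73 * 1.28^1 ≈ -6.05
i=2: S_2 = -4.73 * 1.28^2 ≈ -7.75
i=3: S_3 = -4.73 * 1.28^3 ≈ -9.92
i=4: S_4 = -4.73 * 1.28^4 ≈ -12.7
The first 5 terms are: [-4.73, -6.05, -7.75, -9.92, -12.7]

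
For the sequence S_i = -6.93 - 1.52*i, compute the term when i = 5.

S_5 = -6.93 + -1.52*5 = -6.93 + -7.6 = -14.53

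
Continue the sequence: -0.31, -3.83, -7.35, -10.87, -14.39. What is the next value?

Differences: -3.83 - -0.31 = -3.52
This is an arithmetic sequence with common difference d = -3.52.
Next term = -14.39 + -3.52 = -17.91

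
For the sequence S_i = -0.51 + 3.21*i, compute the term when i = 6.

S_6 = -0.51 + 3.21*6 = -0.51 + 19.26 = 18.75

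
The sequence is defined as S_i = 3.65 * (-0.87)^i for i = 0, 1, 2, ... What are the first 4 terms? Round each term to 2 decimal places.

This is a geometric sequence.
i=0: S_0 = 3.65 * (-0.87)^0 = 3.65
i=1: S_1 = 3.65 * (-0.87)^1 ≈ -3.18
i=2: S_2 = 3.65 * (-0.87)^2 ≈ 2.76
i=3: S_3 = 3.65 * (-0.87)^3 ≈ -2.4
The first 4 terms are: [3.65, -3.18, 2.76, -2.4]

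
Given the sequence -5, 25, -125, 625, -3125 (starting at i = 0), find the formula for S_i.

Check ratios: 25 / -5 = -5.0
Common ratio r = -5.
First term a = -5.
Formula: S_i = -5 * (-5)^i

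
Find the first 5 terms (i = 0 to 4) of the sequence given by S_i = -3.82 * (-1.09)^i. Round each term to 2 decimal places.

This is a geometric sequence.
i=0: S_0 = -3.82 * (-1.09)^0 = -3.82
i=1: S_1 = -3.82 * (-1.09)^1 ≈ 4.16
i=2: S_2 = -3.82 * (-1.09)^2 ≈ -4.54
i=3: S_3 = -3.82 * (-1.09)^3 ≈ 4.95
i=4: S_4 = -3.82 * (-1.09)^4 ≈ -5.39
The first 5 terms are: [-3.82, 4.16, -4.54, 4.95, -5.39]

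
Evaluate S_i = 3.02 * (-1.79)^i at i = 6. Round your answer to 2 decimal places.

S_6 = 3.02 * (-1.79)^6 ≈ 3.02 * 32.8941 ≈ 99.34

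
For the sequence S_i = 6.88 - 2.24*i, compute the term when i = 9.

S_9 = 6.88 + -2.24*9 = 6.88 + -20.16 = -13.28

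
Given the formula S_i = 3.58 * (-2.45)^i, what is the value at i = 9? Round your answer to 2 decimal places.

S_9 = 3.58 * (-2.45)^9 ≈ 3.58 * -3180.4953 ≈ -11386.17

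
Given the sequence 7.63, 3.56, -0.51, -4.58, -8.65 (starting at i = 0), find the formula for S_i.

Check differences: 3.56 - 7.63 = -4.07
-0.51 - 3.56 = -4.07
Common difference d = -4.07.
First term a = 7.63.
Formula: S_i = 7.63 - 4.07*i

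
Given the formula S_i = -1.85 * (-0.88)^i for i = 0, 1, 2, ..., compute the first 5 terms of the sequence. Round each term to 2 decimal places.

This is a geometric sequence.
i=0: S_0 = -1.85 * (-0.88)^0 = -1.85
i=1: S_1 = -1.85 * (-0.88)^1 ≈ 1.63
i=2: S_2 = -1.85 * (-0.88)^2 ≈ -1.43
i=3: S_3 = -1.85 * (-0.88)^3 ≈ 1.26
i=4: S_4 = -1.85 * (-0.88)^4 ≈ -1.11
The first 5 terms are: [-1.85, 1.63, -1.43, 1.26, -1.11]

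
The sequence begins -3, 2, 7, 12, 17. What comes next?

Differences: 2 - -3 = 5
This is an arithmetic sequence with common difference d = 5.
Next term = 17 + 5 = 22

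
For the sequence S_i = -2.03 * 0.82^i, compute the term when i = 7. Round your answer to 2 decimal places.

S_7 = -2.03 * 0.82^7 ≈ -2.03 * 0.2493 ≈ -0.51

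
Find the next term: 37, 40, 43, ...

Differences: 40 - 37 = 3
This is an arithmetic sequence with common difference d = 3.
Next term = 43 + 3 = 46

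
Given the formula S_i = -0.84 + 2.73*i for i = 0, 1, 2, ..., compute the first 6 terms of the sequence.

This is an arithmetic sequence.
i=0: S_0 = -0.84 + 2.73*0 = -0.84
i=1: S_1 = -0.84 + 2.73*1 = 1.89
i=2: S_2 = -0.84 + 2.73*2 = 4.62
i=3: S_3 = -0.84 + 2.73*3 = 7.35
i=4: S_4 = -0.84 + 2.73*4 = 10.08
i=5: S_5 = -0.84 + 2.73*5 = 12.81
The first 6 terms are: [-0.84, 1.89, 4.62, 7.35, 10.08, 12.81]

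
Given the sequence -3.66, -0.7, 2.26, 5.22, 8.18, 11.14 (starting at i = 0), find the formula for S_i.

Check differences: -0.7 - -3.66 = 2.96
2.26 - -0.7 = 2.96
Common difference d = 2.96.
First term a = -3.66.
Formula: S_i = -3.66 + 2.96*i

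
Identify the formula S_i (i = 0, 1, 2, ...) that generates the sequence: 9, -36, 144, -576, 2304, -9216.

Check ratios: -36 / 9 = -4.0
Common ratio r = -4.
First term a = 9.
Formula: S_i = 9 * (-4)^i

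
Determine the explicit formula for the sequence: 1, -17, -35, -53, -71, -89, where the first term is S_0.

Check differences: -17 - 1 = -18
-35 - -17 = -18
Common difference d = -18.
First term a = 1.
Formula: S_i = 1 - 18*i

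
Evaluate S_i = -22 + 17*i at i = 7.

S_7 = -22 + 17*7 = -22 + 119 = 97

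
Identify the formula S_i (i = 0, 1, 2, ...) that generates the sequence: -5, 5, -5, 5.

Check ratios: 5 / -5 = -1.0
Common ratio r = -1.
First term a = -5.
Formula: S_i = -5 * (-1)^i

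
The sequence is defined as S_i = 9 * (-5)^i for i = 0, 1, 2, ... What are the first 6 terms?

This is a geometric sequence.
i=0: S_0 = 9 * (-5)^0 = 9
i=1: S_1 = 9 * (-5)^1 = -45
i=2: S_2 = 9 * (-5)^2 = 225
i=3: S_3 = 9 * (-5)^3 = -1125
i=4: S_4 = 9 * (-5)^4 = 5625
i=5: S_5 = 9 * (-5)^5 = -28125
The first 6 terms are: [9, -45, 225, -1125, 5625, -28125]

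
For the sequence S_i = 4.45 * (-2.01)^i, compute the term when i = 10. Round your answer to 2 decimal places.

S_10 = 4.45 * (-2.01)^10 ≈ 4.45 * 1076.3675 ≈ 4789.84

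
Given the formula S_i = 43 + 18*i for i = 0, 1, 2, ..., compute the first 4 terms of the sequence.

This is an arithmetic sequence.
i=0: S_0 = 43 + 18*0 = 43
i=1: S_1 = 43 + 18*1 = 61
i=2: S_2 = 43 + 18*2 = 79
i=3: S_3 = 43 + 18*3 = 97
The first 4 terms are: [43, 61, 79, 97]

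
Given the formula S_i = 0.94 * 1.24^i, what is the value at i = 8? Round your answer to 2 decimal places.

S_8 = 0.94 * 1.24^8 ≈ 0.94 * 5.5895 ≈ 5.25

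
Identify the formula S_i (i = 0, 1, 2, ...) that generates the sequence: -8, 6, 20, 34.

Check differences: 6 - -8 = 14
20 - 6 = 14
Common difference d = 14.
First term a = -8.
Formula: S_i = -8 + 14*i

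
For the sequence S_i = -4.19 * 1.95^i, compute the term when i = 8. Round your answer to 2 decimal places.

S_8 = -4.19 * 1.95^8 ≈ -4.19 * 209.0629 ≈ -875.97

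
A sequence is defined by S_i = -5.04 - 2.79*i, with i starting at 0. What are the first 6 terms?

This is an arithmetic sequence.
i=0: S_0 = -5.04 + -2.79*0 = -5.04
i=1: S_1 = -5.04 + -2.79*1 = -7.83
i=2: S_2 = -5.04 + -2.79*2 = -10.62
i=3: S_3 = -5.04 + -2.79*3 = -13.41
i=4: S_4 = -5.04 + -2.79*4 = -16.2
i=5: S_5 = -5.04 + -2.79*5 = -18.99
The first 6 terms are: [-5.04, -7.83, -10.62, -13.41, -16.2, -18.99]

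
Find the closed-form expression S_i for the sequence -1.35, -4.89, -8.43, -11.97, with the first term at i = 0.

Check differences: -4.89 - -1.35 = -3.54
-8.43 - -4.89 = -3.54
Common difference d = -3.54.
First term a = -1.35.
Formula: S_i = -1.35 - 3.54*i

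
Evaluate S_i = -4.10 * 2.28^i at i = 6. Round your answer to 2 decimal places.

S_6 = -4.1 * 2.28^6 ≈ -4.1 * 140.4782 ≈ -575.96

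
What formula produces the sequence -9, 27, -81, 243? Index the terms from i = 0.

Check ratios: 27 / -9 = -3.0
Common ratio r = -3.
First term a = -9.
Formula: S_i = -9 * (-3)^i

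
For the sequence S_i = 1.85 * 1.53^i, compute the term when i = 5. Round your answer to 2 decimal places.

S_5 = 1.85 * 1.53^5 ≈ 1.85 * 8.3841 ≈ 15.51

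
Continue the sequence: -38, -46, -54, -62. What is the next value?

Differences: -46 - -38 = -8
This is an arithmetic sequence with common difference d = -8.
Next term = -62 + -8 = -70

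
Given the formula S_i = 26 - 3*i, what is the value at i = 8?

S_8 = 26 + -3*8 = 26 + -24 = 2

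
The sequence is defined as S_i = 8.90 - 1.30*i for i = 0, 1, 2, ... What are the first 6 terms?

This is an arithmetic sequence.
i=0: S_0 = 8.9 + -1.3*0 = 8.9
i=1: S_1 = 8.9 + -1.3*1 = 7.6
i=2: S_2 = 8.9 + -1.3*2 = 6.3
i=3: S_3 = 8.9 + -1.3*3 = 5.0
i=4: S_4 = 8.9 + -1.3*4 = 3.7
i=5: S_5 = 8.9 + -1.3*5 = 2.4
The first 6 terms are: [8.9, 7.6, 6.3, 5.0, 3.7, 2.4]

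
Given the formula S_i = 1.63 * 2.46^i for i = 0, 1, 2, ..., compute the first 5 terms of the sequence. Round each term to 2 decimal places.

This is a geometric sequence.
i=0: S_0 = 1.63 * 2.46^0 = 1.63
i=1: S_1 = 1.63 * 2.46^1 ≈ 4.01
i=2: S_2 = 1.63 * 2.46^2 ≈ 9.86
i=3: S_3 = 1.63 * 2.46^3 ≈ 24.27
i=4: S_4 = 1.63 * 2.46^4 ≈ 59.69
The first 5 terms are: [1.63, 4.01, 9.86, 24.27, 59.69]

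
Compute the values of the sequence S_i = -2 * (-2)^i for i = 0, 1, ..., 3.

This is a geometric sequence.
i=0: S_0 = -2 * (-2)^0 = -2
i=1: S_1 = -2 * (-2)^1 = 4
i=2: S_2 = -2 * (-2)^2 = -8
i=3: S_3 = -2 * (-2)^3 = 16
The first 4 terms are: [-2, 4, -8, 16]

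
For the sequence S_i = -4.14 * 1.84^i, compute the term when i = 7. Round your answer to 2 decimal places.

S_7 = -4.14 * 1.84^7 ≈ -4.14 * 71.4044 ≈ -295.61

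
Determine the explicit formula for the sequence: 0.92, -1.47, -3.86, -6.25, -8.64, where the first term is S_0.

Check differences: -1.47 - 0.92 = -2.39
-3.86 - -1.47 = -2.39
Common difference d = -2.39.
First term a = 0.92.
Formula: S_i = 0.92 - 2.39*i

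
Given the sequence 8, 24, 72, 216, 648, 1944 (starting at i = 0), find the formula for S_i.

Check ratios: 24 / 8 = 3.0
Common ratio r = 3.
First term a = 8.
Formula: S_i = 8 * 3^i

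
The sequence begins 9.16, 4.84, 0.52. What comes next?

Differences: 4.84 - 9.16 = -4.32
This is an arithmetic sequence with common difference d = -4.32.
Next term = 0.52 + -4.32 = -3.8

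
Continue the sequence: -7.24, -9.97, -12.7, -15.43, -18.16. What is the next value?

Differences: -9.97 - -7.24 = -2.73
This is an arithmetic sequence with common difference d = -2.73.
Next term = -18.16 + -2.73 = -20.89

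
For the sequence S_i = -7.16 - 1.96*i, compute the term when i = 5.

S_5 = -7.16 + -1.96*5 = -7.16 + -9.8 = -16.96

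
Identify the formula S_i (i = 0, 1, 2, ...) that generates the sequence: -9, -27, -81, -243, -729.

Check ratios: -27 / -9 = 3.0
Common ratio r = 3.
First term a = -9.
Formula: S_i = -9 * 3^i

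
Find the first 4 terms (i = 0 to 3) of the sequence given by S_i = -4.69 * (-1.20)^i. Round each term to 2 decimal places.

This is a geometric sequence.
i=0: S_0 = -4.69 * (-1.2)^0 = -4.69
i=1: S_1 = -4.69 * (-1.2)^1 ≈ 5.63
i=2: S_2 = -4.69 * (-1.2)^2 ≈ -6.75
i=3: S_3 = -4.69 * (-1.2)^3 ≈ 8.1
The first 4 terms are: [-4.69, 5.63, -6.75, 8.1]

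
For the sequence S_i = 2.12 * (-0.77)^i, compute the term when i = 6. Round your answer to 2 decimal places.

S_6 = 2.12 * (-0.77)^6 ≈ 2.12 * 0.2084 ≈ 0.44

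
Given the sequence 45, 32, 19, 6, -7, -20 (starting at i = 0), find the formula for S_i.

Check differences: 32 - 45 = -13
19 - 32 = -13
Common difference d = -13.
First term a = 45.
Formula: S_i = 45 - 13*i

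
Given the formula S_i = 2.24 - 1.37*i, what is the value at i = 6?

S_6 = 2.24 + -1.37*6 = 2.24 + -8.22 = -5.98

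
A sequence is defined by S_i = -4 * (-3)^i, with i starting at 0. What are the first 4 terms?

This is a geometric sequence.
i=0: S_0 = -4 * (-3)^0 = -4
i=1: S_1 = -4 * (-3)^1 = 12
i=2: S_2 = -4 * (-3)^2 = -36
i=3: S_3 = -4 * (-3)^3 = 108
The first 4 terms are: [-4, 12, -36, 108]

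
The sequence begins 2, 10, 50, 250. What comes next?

Ratios: 10 / 2 = 5.0
This is a geometric sequence with common ratio r = 5.
Next term = 250 * 5 = 1250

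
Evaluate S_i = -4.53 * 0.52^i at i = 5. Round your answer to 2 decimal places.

S_5 = -4.53 * 0.52^5 ≈ -4.53 * 0.038 ≈ -0.17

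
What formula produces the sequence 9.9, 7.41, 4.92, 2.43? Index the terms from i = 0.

Check differences: 7.41 - 9.9 = -2.49
4.92 - 7.41 = -2.49
Common difference d = -2.49.
First term a = 9.9.
Formula: S_i = 9.90 - 2.49*i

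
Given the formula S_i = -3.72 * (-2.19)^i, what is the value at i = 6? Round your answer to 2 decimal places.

S_6 = -3.72 * (-2.19)^6 ≈ -3.72 * 110.3227 ≈ -410.4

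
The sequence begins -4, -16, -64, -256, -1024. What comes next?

Ratios: -16 / -4 = 4.0
This is a geometric sequence with common ratio r = 4.
Next term = -1024 * 4 = -4096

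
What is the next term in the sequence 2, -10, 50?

Ratios: -10 / 2 = -5.0
This is a geometric sequence with common ratio r = -5.
Next term = 50 * -5 = -250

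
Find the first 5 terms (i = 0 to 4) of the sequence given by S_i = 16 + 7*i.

This is an arithmetic sequence.
i=0: S_0 = 16 + 7*0 = 16
i=1: S_1 = 16 + 7*1 = 23
i=2: S_2 = 16 + 7*2 = 30
i=3: S_3 = 16 + 7*3 = 37
i=4: S_4 = 16 + 7*4 = 44
The first 5 terms are: [16, 23, 30, 37, 44]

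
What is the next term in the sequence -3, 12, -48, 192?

Ratios: 12 / -3 = -4.0
This is a geometric sequence with common ratio r = -4.
Next term = 192 * -4 = -768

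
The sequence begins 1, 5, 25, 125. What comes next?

Ratios: 5 / 1 = 5.0
This is a geometric sequence with common ratio r = 5.
Next term = 125 * 5 = 625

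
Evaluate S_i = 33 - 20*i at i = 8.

S_8 = 33 + -20*8 = 33 + -160 = -127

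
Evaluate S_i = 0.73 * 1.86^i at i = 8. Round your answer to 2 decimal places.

S_8 = 0.73 * 1.86^8 ≈ 0.73 * 143.2529 ≈ 104.57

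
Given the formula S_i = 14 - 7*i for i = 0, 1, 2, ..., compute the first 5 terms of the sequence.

This is an arithmetic sequence.
i=0: S_0 = 14 + -7*0 = 14
i=1: S_1 = 14 + -7*1 = 7
i=2: S_2 = 14 + -7*2 = 0
i=3: S_3 = 14 + -7*3 = -7
i=4: S_4 = 14 + -7*4 = -14
The first 5 terms are: [14, 7, 0, -7, -14]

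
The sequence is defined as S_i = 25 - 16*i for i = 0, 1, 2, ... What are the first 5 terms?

This is an arithmetic sequence.
i=0: S_0 = 25 + -16*0 = 25
i=1: S_1 = 25 + -16*1 = 9
i=2: S_2 = 25 + -16*2 = -7
i=3: S_3 = 25 + -16*3 = -23
i=4: S_4 = 25 + -16*4 = -39
The first 5 terms are: [25, 9, -7, -23, -39]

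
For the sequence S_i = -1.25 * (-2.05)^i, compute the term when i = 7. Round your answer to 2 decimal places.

S_7 = -1.25 * (-2.05)^7 ≈ -1.25 * -152.1518 ≈ 190.19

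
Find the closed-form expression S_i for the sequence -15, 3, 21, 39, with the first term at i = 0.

Check differences: 3 - -15 = 18
21 - 3 = 18
Common difference d = 18.
First term a = -15.
Formula: S_i = -15 + 18*i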